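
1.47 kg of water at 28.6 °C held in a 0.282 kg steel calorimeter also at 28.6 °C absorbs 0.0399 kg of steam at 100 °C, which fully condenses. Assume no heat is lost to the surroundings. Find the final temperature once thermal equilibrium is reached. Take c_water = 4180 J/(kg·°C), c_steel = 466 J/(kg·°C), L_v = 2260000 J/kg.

Heat gained plus heat lost sum to zero:
condense steam: −0.0399·2260000 = −90174; condensed water 100 °C→T: 166.78(T − 100); water warms: 1.47·4180·(T − 28.6) = 6144.6(T − 28.6); steel cup: 0.282·466·(T − 28.6) = 131.41(T − 28.6)
6442.8 T = 90174 + 16678 + 179494 = 286346
T ≈ 44.44 °C, under the boiling point, so the assumption holds.

T_f ≈ 44.4 °C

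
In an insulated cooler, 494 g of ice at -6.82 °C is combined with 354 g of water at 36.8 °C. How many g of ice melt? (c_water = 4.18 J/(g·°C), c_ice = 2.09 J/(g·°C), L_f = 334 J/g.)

m_melted ≈ 142 g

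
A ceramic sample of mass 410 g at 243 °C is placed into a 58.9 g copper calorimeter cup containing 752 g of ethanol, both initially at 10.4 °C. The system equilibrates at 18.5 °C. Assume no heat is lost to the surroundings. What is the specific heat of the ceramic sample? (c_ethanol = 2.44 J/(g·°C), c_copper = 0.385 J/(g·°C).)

c ≈ 0.163 J/(g·°C)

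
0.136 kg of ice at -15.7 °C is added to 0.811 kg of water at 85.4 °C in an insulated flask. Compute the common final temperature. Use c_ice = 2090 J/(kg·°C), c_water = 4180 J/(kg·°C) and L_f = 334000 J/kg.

Taking heat into each body as positive, Σ m c ΔT = 0:
warm ice to 0 °C: 0.136·2090·(0 − (-15.7)) = 4462.6; fusion: m_ice L_f = 0.136·334000 = 45424; meltwater 0→T: 0.136·4180·T = 568.48 T; water: 3390(T − 85.4)
3958.5 T = 289504 − 49887 = 239618
T ≈ 60.53 °C (positive, so assuming full melt was valid).

T_f ≈ 60.5 °C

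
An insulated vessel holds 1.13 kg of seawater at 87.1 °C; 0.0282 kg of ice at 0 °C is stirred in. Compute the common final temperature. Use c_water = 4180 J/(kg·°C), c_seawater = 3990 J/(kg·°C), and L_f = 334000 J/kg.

T_f ≈ 82.8 °C

Setting the total heat transfer to zero:
melt ice: 0.0282·334000 = 9418.8
  warm the meltwater: 117.88 T
  seawater: 4508.7(T − 87.1)
4626.6 T = 392708 − 9418.8 = 383289
T ≈ 82.85 °C. Since T > 0 °C, the all-ice-melts assumption holds.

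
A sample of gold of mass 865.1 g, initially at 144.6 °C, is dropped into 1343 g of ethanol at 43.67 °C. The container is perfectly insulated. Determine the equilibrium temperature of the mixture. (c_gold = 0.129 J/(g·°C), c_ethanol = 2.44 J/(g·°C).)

T_f ≈ 47.0 °C

T_f is the heat-capacity-weighted average of the initial temperatures:
T_f = (111.6×144.6 + 3276.9×43.67) / (111.6 + 3276.9)
    = 159240 / 3388.5 ≈ 46.99 °C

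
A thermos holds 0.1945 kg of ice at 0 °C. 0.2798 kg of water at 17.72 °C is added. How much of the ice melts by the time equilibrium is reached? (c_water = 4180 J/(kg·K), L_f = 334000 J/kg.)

m_melted ≈ 0.062 kg

Water can give up m c ΔT = 0.2798×4180×17.72 = 20725 J before reaching 0 °C.
To melt every bit of ice: 0.1945×334000 = 64963 J.
That's not enough to melt it all — equilibrium is at 0 °C with ice remaining.
Mass melted = 20725/334000 ≈ 0.06205 kg.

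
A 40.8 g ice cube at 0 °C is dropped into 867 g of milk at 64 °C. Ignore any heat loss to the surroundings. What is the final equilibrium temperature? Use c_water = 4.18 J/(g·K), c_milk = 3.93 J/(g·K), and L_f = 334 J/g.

T_f ≈ 57.1 °C

Sum of m c ΔT and latent-heat terms is zero:
melt ice: 40.8·334 = 13627
  warm the meltwater: 170.54 T
  milk cools: 867·3.93·(T − 64) = 3407.3(T − 64)
3577.9 T = 218068 − 13627 = 204441
T ≈ 57.14 °C — above 0 °C, consistent with complete melting.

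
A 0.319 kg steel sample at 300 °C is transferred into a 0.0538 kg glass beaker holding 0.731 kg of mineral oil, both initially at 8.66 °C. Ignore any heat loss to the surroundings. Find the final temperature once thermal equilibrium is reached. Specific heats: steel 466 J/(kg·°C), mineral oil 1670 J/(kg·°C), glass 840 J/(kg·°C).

Conservation of energy gives ΣQ = 0:
0.319×466×(T − 300) + 0.731×1670×(T − 8.66) + 0.0538×840×(T − 8.66) = 0
148.65(T − 300) + 1220.8(T − 8.66) + 45.19(T − 8.66) = 0
1414.6 T = 55559
T = 55559/1414.6 ≈ 39.28 °C

T_f ≈ 39.3 °C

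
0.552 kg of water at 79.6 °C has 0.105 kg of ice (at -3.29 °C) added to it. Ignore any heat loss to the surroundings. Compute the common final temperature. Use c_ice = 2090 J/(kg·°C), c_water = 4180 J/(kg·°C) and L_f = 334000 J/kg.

T_f ≈ 53.8 °C

Energy balance with sensible and latent terms:
ice -3.29→0 °C: 0.105×2090×3.29 = 721.99; melt ice: 0.105×334000 = 35070; warm the meltwater: 438.9 T; water cools: 0.552×4180×(T − 79.6) = 2307.4(T − 79.6)
2746.3 T = 183666 − 35792 = 147874
T ≈ 53.85 °C — above 0 °C, consistent with complete melting.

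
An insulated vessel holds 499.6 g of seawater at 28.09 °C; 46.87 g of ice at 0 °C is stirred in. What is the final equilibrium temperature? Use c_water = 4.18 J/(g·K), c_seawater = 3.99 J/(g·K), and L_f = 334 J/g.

T_f ≈ 18.4 °C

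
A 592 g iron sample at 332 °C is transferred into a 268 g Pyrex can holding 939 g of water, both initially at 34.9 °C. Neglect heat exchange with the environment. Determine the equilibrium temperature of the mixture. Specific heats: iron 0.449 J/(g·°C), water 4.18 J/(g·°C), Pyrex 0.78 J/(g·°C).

T_f ≈ 52.8 °C

Setting the total heat transfer to zero:
592*0.449*(T − 332) + 939*4.18*(T − 34.9) + 268*0.78*(T − 34.9) = 0
4399.9 T = 232527
T ≈ 52.85 °C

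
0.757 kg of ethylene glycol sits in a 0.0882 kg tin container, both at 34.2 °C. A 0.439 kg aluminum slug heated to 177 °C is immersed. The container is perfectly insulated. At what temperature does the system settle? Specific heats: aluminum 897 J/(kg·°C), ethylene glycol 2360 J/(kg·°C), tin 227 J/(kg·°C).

Conservation of energy gives ΣQ = 0:
0.439*897*(T − 177) + 0.757*2360*(T − 34.2) + 0.0882*227*(T − 34.2) = 0
2200.3 T = 131483
T ≈ 59.76 °C

T_f ≈ 59.8 °C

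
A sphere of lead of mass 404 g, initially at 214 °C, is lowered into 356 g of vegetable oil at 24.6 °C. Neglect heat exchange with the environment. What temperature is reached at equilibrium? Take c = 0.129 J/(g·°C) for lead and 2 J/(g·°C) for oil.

T_f ≈ 37.5 °C

|Q_lead| = |Q_oil|:
404×0.129×(214 − T) = 356×2×(T − 24.6)
52.12(214 − T) = 712(T − 24.6)
764.12 T = 28668  ⇒  T ≈ 37.52 °C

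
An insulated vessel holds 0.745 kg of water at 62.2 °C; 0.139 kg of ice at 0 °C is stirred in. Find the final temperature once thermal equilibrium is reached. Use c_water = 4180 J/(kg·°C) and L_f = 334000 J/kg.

T_f ≈ 39.9 °C

Heat gained plus heat lost sum to zero:
melt ice: 0.139×334000 = 46426
  meltwater 0→T: 0.139×4180×T = 581.02 T
  water: 3114.1(T − 62.2)
3695.1 T = 193697 − 46426 = 147271
T ≈ 39.86 °C — above 0 °C, consistent with complete melting.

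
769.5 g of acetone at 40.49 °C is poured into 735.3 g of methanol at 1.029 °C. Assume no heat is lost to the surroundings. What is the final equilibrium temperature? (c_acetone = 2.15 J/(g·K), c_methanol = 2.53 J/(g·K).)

T_f ≈ 19.6 °C

Heat gained plus heat lost sum to zero:
769.5·2.15·(T − 40.49) + 735.3·2.53·(T − 1.029) = 0
1654.4(T − 40.49) + 1860.3(T − 1.029) = 0
(1654.4 + 1860.3) T = 1654.4·40.49 + 1860.3·1.029
T ≈ 19.60 °C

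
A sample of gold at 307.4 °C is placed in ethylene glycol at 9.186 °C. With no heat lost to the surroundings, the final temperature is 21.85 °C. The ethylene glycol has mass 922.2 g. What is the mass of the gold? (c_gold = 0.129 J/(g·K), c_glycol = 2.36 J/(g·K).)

m ≈ 748 g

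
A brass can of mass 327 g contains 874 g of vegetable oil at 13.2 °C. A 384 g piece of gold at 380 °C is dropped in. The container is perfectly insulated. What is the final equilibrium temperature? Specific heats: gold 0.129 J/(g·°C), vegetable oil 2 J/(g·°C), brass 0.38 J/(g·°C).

T_f ≈ 22.7 °C

T_f = Σ m_i c_i T_i / Σ m_i c_i:
T_f = (49.54*380 + 1748*13.2 + 124.26*13.2) / (49.54 + 1748 + 124.26)
    = 43538 / 1921.8 ≈ 22.65 °C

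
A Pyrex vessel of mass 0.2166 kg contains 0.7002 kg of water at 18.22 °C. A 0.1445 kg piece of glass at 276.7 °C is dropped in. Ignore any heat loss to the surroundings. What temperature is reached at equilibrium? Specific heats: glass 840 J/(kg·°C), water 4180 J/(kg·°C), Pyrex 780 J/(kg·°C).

T_f ≈ 28.0 °C

Let T be the final temperature. ΣQ_i = 0:
0.1445·840·(T − 276.7) + 0.7002·4180·(T − 18.22) + 0.2166·780·(T − 18.22) = 0
121.38(T − 276.7) + 2926.8(T − 18.22) + 168.95(T − 18.22) = 0
(121.38 + 2926.8 + 168.95) T = 121.38·276.7 + 2926.8·18.22 + 168.95·18.22
T ≈ 27.97 °C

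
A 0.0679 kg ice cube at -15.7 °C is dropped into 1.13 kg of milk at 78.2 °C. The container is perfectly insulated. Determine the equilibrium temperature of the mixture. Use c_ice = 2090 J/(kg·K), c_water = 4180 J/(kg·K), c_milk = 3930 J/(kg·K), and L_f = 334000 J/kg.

Taking heat into each body as positive, Σ m c ΔT = 0:
warm ice to 0 °C: 0.0679·2090·(0 − (-15.7)) = 2228; latent heat to melt: 0.0679·334000 = 22679; meltwater 0→T: 0.0679·4180·T = 283.82 T; milk cools: 1.13·3930·(T − 78.2) = 4440.9(T − 78.2)
4724.7 T = 347278 − 24907 = 322372
T ≈ 68.23 °C — above 0 °C, consistent with complete melting.

T_f ≈ 68.2 °C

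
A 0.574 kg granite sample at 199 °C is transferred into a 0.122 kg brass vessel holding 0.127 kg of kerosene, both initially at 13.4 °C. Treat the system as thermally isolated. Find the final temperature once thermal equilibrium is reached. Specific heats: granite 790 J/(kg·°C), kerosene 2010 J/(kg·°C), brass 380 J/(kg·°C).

T_f is the heat-capacity-weighted average of the initial temperatures:
T_f = (453.46·199 + 255.27·13.4 + 46.36·13.4) / (453.46 + 255.27 + 46.36)
    = 94280 / 755.09 ≈ 124.86 °C

T_f ≈ 124.9 °C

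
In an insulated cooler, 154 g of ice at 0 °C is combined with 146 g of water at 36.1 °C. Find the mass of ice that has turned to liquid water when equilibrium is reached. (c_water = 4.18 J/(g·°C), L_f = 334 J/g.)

Heat available from the water dropping to 0 °C: 146·4.18·36.1 = 22031 J.
Melting all 154 g of ice would need 154·334 = 51436 J.
Since 22031 < 51436 J, not all the ice melts; equilibrium is at 0 °C.
m_melted·334 = 22031  ⇒  m_melted ≈ 65.96 g.

m_melted ≈ 66 g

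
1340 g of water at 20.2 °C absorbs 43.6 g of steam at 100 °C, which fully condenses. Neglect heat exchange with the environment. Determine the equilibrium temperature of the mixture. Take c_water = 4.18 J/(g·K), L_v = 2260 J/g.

Energy conservation, ΣQ = 0:
steam→water at 100 °C releases m L_v = 43.6·2260 = 98536; condensate cools 100→T: 43.6·4.18·(T − 100) = 182.25(T − 100); water warms: 1340·4.18·(T − 20.2) = 5601.2(T − 20.2)
5783.4 T = 98536 + 18225 + 113144 = 229905
T ≈ 39.75 °C, under the boiling point, so the assumption holds.

T_f ≈ 39.8 °C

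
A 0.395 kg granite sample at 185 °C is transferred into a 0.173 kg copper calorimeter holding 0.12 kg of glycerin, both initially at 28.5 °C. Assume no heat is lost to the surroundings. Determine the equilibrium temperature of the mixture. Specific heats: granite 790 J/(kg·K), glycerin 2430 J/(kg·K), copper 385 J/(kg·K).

Taking heat into each body as positive, Σ m c ΔT = 0:
0.395·790·(T − 185) + 0.12·2430·(T − 28.5) + 0.173·385·(T − 28.5) = 0
312.05(T − 185) + 291.6(T − 28.5) + 66.6(T − 28.5) = 0
(312.05 + 291.6 + 66.6) T = 312.05·185 + 291.6·28.5 + 66.6·28.5
T = 67938/670.25 ≈ 101.36 °C

T_f ≈ 101.4 °C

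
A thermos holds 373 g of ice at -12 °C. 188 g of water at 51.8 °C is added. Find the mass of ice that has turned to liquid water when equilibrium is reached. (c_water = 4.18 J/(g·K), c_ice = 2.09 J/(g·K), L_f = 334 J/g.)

Water can give up m c ΔT = 188×4.18×51.8 = 40707 J before reaching 0 °C.
Warming the ice to 0 °C takes 373×2.09×12 = 9354.8 J, leaving 31352 J for melting.
Melting all 373 g of ice would need 373×334 = 124582 J.
That's not enough to melt it all — equilibrium is at 0 °C with ice remaining.
Mass melted = 31352/334 ≈ 93.87 g.

m_melted ≈ 93.9 g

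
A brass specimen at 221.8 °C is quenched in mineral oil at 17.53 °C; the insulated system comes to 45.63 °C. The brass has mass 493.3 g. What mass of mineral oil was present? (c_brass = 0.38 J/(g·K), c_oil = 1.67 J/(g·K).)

Setting the total heat transfer to zero:
493.3·0.38·(45.63 − 221.8) + m·1.67·(45.63 − 17.53) = 0
46.93 m = 33024
m = 33024/46.93 ≈ 703.7 g

m ≈ 704 g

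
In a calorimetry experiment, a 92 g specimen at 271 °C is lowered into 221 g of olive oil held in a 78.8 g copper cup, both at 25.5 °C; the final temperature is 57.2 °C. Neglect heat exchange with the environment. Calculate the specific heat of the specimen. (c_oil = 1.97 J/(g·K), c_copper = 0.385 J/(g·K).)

c ≈ 0.751 J/(g·K)

Conservation of energy gives ΣQ = 0:
92×c×(57.2 − 271) + 221×1.97×(57.2 − 25.5) + 78.8×0.385×(57.2 − 25.5) = 0
-19670 c = -14763
c = -14763/-19670 ≈ 0.7505 J/(g·K)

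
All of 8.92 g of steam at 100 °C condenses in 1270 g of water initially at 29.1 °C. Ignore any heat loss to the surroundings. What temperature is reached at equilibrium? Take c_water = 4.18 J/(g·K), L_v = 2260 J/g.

Sum of m c ΔT and latent-heat terms is zero:
steam→water at 100 °C releases m L_v = 8.92·2260 = 20159; condensate cools 100→T: 8.92·4.18·(T − 100) = 37.29(T − 100); original water: 5308.6(T − 29.1)
5345.9 T = 20159 + 3728.6 + 154480 = 178368
T ≈ 33.37 °C — below 100 °C, confirming all the steam condensed.

T_f ≈ 33.4 °C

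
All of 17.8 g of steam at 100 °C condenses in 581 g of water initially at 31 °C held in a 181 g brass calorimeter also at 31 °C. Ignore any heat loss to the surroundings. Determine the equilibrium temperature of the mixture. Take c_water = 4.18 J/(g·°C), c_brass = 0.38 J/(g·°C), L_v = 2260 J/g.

Energy conservation, ΣQ = 0:
steam→water at 100 °C releases m L_v = 17.8×2260 = 40228
  condensed water 100 °C→T: 74.4(T − 100)
  original water: 2428.6(T − 31)
  brass cup: 181×0.38×(T − 31) = 68.78(T − 31)
2571.8 T = 40228 + 7440.4 + 77418 = 125087
T ≈ 48.64 °C (< 100 °C, so full condensation is consistent).

T_f ≈ 48.6 °C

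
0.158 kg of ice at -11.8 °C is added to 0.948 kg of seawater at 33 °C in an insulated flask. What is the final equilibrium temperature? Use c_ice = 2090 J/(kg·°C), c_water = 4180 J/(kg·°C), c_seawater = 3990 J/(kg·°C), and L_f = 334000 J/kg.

T_f ≈ 15.3 °C

Net heat exchanged in the isolated system is zero:
warm ice to 0 °C: 0.158×2090×(0 − (-11.8)) = 3896.6; fusion: m_ice L_f = 0.158×334000 = 52772; meltwater 0→T: 0.158×4180×T = 660.44 T; seawater cools: 0.948×3990×(T − 33) = 3782.5(T − 33)
4443 T = 124823 − 56669 = 68155
T ≈ 15.34 °C (positive, so assuming full melt was valid).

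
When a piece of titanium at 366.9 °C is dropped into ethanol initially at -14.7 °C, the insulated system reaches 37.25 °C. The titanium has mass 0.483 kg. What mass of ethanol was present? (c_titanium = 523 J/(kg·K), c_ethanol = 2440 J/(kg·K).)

Energy conservation, ΣQ = 0:
0.483·523·(37.25 − 366.9) + m·2440·(37.25 − (-14.7)) = 0
126758 m = 83273
m = 83273/126758 ≈ 0.6569 kg

m ≈ 0.657 kg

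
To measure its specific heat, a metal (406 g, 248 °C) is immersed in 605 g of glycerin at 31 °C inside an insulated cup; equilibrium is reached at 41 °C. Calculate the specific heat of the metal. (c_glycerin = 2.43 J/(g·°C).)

m_s c (T_s − T_f) = m_glycerin c_glycerin (T_f − T_0):
406·c·(248 − 41) = 605·2.43·(41 − 31)
84042 c = 14702  ⇒  c ≈ 0.1749 J/(g·°C)

c ≈ 0.175 J/(g·°C)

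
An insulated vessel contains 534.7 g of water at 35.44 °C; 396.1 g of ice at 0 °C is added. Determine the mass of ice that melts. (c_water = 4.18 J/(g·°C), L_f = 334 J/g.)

m_melted ≈ 237 g

Cooling the water to 0 °C releases 534.7×4.18×35.44 = 79210 J.
Melting all 396.1 g of ice would need 396.1×334 = 132297 J.
That's not enough to melt it all — equilibrium is at 0 °C with ice remaining.
m_melt = 79210 / L_f = 237.2 g.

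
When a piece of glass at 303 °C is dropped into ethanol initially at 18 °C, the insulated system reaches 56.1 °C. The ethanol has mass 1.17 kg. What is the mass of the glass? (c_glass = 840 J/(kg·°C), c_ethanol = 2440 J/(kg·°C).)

Heat lost by the glass = heat gained by the ethanol:
m·840·(303 − 56.1) = 1.17·2440·(56.1 − 18)
207396 m = 108768  ⇒  m ≈ 0.5244 kg

m ≈ 0.524 kg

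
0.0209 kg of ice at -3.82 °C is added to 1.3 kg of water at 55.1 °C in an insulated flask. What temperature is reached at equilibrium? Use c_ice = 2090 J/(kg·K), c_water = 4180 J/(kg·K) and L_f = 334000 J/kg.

Let T be the final temperature. ΣQ_i = 0:
ice -3.82→0 °C: 0.0209×2090×3.82 = 166.86; latent heat to melt: 0.0209×334000 = 6980.6; meltwater 0→T: 0.0209×4180×T = 87.36 T; water cools: 1.3×4180×(T − 55.1) = 5434(T − 55.1)
5521.4 T = 299413 − 7147.5 = 292266
T ≈ 52.93 °C — above 0 °C, consistent with complete melting.

T_f ≈ 52.9 °C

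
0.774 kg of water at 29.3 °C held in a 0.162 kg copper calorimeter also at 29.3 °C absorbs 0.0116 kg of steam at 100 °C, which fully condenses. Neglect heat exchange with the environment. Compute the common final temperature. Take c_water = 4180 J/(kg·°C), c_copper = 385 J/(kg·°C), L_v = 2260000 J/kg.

T_f ≈ 38.2 °C

Sum of m c ΔT and latent-heat terms is zero:
steam→water at 100 °C releases m L_v = 0.0116·2260000 = 26216; condensed water 100 °C→T: 48.49(T − 100); original water: 3235.3(T − 29.3); cup: 62.37(T − 29.3)
3346.2 T = 26216 + 4848.8 + 96622 = 127687
T ≈ 38.16 °C (< 100 °C, so full condensation is consistent).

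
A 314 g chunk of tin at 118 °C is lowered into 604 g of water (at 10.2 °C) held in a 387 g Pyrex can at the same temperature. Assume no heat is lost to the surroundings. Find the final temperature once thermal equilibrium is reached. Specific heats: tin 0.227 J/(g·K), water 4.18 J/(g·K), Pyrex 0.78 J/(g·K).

Taking heat into each body as positive, Σ m c ΔT = 0:
314·0.227·(T − 118) + 604·4.18·(T − 10.2) + 387·0.78·(T − 10.2) = 0
71.28(T − 118) + 2524.7(T − 10.2) + 301.86(T − 10.2) = 0
2897.9 T = 37242
T ≈ 12.85 °C

T_f ≈ 12.9 °C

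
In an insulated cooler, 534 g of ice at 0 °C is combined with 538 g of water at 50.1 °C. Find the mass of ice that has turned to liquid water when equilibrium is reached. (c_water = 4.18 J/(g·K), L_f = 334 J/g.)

m_melted ≈ 337 g

Water can give up m c ΔT = 538·4.18·50.1 = 112667 J before reaching 0 °C.
To melt every bit of ice: 534·334 = 178356 J.
That's not enough to melt it all — equilibrium is at 0 °C with ice remaining.
m_melted·334 = 112667  ⇒  m_melted ≈ 337.3 g.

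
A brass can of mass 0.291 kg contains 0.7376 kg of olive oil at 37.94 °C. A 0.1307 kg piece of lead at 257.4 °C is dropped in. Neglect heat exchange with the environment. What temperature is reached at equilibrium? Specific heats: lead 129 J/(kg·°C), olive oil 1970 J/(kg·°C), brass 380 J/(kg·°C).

T_f ≈ 40.3 °C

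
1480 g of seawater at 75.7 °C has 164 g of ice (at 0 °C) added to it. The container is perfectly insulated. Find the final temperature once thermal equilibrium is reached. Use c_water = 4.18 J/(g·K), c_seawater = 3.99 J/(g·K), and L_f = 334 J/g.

T_f ≈ 59.5 °C

Energy conservation, ΣQ = 0:
fusion: m_ice L_f = 164×334 = 54776; warm the meltwater: 685.52 T; seawater cools: 1480×3.99×(T − 75.7) = 5905.2(T − 75.7)
6590.7 T = 447024 − 54776 = 392248
T ≈ 59.52 °C. Since T > 0 °C, the all-ice-melts assumption holds.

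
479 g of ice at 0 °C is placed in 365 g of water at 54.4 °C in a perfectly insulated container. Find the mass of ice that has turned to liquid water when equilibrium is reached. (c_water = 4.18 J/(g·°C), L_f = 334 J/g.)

m_melted ≈ 248 g

Cooling the water to 0 °C releases 365×4.18×54.4 = 82998 J.
To melt every bit of ice: 479×334 = 159986 J.
82998 J < 159986 J, so only part of the ice melts and the system sits at 0 °C.
m_melted×334 = 82998  ⇒  m_melted ≈ 248.5 g.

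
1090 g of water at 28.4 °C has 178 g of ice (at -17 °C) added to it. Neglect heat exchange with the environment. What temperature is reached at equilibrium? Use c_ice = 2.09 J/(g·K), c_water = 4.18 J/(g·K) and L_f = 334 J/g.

T_f ≈ 12.0 °C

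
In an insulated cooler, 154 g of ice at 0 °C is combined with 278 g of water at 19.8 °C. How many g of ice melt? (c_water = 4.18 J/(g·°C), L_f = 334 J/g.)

m_melted ≈ 68.9 g

Water can give up m c ΔT = 278·4.18·19.8 = 23008 J before reaching 0 °C.
Melting all 154 g of ice would need 154·334 = 51436 J.
23008 J < 51436 J, so only part of the ice melts and the system sits at 0 °C.
m_melted·334 = 23008  ⇒  m_melted ≈ 68.89 g.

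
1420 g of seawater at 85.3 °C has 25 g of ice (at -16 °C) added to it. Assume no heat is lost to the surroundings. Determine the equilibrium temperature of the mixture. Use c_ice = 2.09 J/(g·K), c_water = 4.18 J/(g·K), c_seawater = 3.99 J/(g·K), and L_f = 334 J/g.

Sum of m c ΔT and latent-heat terms is zero:
ice -16→0 °C: 25×2.09×16 = 836; latent heat to melt: 25×334 = 8350; meltwater 0→T: 25×4.18×T = 104.5 T; seawater: 5665.8(T − 85.3)
5770.3 T = 483293 − 9186 = 474107
T ≈ 82.16 °C. Since T > 0 °C, the all-ice-melts assumption holds.

T_f ≈ 82.2 °C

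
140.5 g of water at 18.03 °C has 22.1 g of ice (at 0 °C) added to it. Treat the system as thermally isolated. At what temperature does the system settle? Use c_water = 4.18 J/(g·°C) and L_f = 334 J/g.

Net heat exchanged in the isolated system is zero:
fusion: m_ice L_f = 22.1×334 = 7381.4
  warm the meltwater: 92.38 T
  water: 587.29(T − 18.03)
679.67 T = 10589 − 7381.4 = 3207.4
T ≈ 4.72 °C (positive, so assuming full melt was valid).

T_f ≈ 4.7 °C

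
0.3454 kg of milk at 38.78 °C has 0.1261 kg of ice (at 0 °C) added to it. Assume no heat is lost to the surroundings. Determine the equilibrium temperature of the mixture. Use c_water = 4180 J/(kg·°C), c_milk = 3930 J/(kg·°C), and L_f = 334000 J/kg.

Heat gained plus heat lost sum to zero:
fusion: m_ice L_f = 0.1261·334000 = 42117; meltwater 0→T: 0.1261·4180·T = 527.1 T; milk cools: 0.3454·3930·(T − 38.78) = 1357.4(T − 38.78)
1884.5 T = 52641 − 42117 = 10523
T ≈ 5.58 °C — above 0 °C, consistent with complete melting.

T_f ≈ 5.6 °C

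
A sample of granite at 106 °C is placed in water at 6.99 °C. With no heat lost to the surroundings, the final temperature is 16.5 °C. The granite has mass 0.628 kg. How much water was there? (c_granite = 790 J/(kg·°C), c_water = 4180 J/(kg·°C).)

m ≈ 1.12 kg

Net heat exchanged in the isolated system is zero:
0.628·790·(16.5 − 106) + m·4180·(16.5 − 6.99) = 0
39752 m = 44403
m = 44403/39752 ≈ 1.117 kg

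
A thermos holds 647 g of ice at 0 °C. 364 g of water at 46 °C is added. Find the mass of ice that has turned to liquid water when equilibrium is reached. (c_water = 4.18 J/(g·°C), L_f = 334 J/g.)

Heat available from the water dropping to 0 °C: 364·4.18·46 = 69990 J.
To melt every bit of ice: 647·334 = 216098 J.
Since 69990 < 216098 J, not all the ice melts; equilibrium is at 0 °C.
Mass melted = 69990/334 ≈ 209.6 g.

m_melted ≈ 210 g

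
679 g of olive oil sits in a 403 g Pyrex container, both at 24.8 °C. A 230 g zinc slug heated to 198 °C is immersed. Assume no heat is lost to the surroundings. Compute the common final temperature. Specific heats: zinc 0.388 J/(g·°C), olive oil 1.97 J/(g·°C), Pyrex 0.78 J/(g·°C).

T_f ≈ 33.7 °C

Energy conservation, ΣQ = 0:
230*0.388*(T − 198) + 679*1.97*(T − 24.8) + 403*0.78*(T − 24.8) = 0
1741.2 T = 58638
T = 58638 / 1741.2 = 33.7 °C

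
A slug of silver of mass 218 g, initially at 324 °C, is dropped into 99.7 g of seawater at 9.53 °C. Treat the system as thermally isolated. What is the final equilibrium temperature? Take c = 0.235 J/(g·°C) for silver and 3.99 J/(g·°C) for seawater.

T_f ≈ 45.4 °C

T_f = Σ m_i c_i T_i / Σ m_i c_i:
T_f = (51.23*324 + 397.8*9.53) / (51.23 + 397.8)
    = 20390 / 449.03 ≈ 45.41 °C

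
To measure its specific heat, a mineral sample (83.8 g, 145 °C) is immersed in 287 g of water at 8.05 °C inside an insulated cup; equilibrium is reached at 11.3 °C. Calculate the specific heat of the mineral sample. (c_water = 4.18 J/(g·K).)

Let T be the final temperature. ΣQ_i = 0:
83.8×c×(11.3 − 145) + 287×4.18×(11.3 − 8.05) = 0
-11204 c = -3898.9
c = -3898.9/-11204 ≈ 0.348 J/(g·K)

c ≈ 0.348 J/(g·K)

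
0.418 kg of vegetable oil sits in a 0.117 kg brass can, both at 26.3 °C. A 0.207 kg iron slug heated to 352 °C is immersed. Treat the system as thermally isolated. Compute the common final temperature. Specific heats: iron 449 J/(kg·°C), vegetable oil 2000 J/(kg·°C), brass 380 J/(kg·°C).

T_f ≈ 57.4 °C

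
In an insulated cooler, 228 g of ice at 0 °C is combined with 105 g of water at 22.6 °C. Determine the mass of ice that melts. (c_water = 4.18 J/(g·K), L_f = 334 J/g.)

Heat available from the water dropping to 0 °C: 105·4.18·22.6 = 9919.1 J.
To melt every bit of ice: 228·334 = 76152 J.
9919.1 J < 76152 J, so only part of the ice melts and the system sits at 0 °C.
Mass melted = 9919.1/334 ≈ 29.7 g.

m_melted ≈ 29.7 g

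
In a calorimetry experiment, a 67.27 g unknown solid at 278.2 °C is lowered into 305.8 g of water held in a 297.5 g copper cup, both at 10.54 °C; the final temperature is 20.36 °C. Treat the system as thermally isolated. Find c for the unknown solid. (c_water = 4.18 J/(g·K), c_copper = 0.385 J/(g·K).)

c ≈ 0.789 J/(g·K)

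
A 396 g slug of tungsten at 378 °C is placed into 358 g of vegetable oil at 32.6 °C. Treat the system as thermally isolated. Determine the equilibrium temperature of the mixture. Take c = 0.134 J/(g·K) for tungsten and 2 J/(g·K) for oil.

|Q_tungsten| = |Q_oil|:
396·0.134·(378 − T) = 358·2·(T − 32.6)
53.06(378 − T) = 716(T − 32.6)
769.06 T = 43400  ⇒  T ≈ 56.43 °C

T_f ≈ 56.4 °C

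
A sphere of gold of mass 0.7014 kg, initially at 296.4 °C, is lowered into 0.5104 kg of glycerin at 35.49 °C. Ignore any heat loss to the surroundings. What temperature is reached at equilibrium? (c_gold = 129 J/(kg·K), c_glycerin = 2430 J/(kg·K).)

With ΣQ=0 the equilibrium temperature is the m·c-weighted mean:
T_f = (90.48·296.4 + 1240.3·35.49) / (90.48 + 1240.3)
    = 70836 / 1330.8 ≈ 53.23 °C

T_f ≈ 53.2 °C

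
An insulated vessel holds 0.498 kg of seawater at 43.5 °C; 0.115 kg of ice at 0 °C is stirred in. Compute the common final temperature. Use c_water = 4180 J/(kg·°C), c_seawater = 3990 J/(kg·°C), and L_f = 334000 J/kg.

T_f ≈ 19.5 °C

Energy balance with sensible and latent terms:
latent heat to melt: 0.115·334000 = 38410; meltwater 0→T: 0.115·4180·T = 480.7 T; seawater cools: 0.498·3990·(T − 43.5) = 1987(T − 43.5)
2467.7 T = 86435 − 38410 = 48025
T ≈ 19.46 °C — above 0 °C, consistent with complete melting.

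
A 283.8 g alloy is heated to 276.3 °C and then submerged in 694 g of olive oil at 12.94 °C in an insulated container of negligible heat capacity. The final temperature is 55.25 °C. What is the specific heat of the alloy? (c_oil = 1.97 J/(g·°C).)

Heat lost by the alloy = heat gained by the oil:
283.8×c×(276.3 − 55.25) = 694×1.97×(55.25 − 12.94)
62734 c = 57845  ⇒  c ≈ 0.9221 J/(g·°C)

c ≈ 0.922 J/(g·°C)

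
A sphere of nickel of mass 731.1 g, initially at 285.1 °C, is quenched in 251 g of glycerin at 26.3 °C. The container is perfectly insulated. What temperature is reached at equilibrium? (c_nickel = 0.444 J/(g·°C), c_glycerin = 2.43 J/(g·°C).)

T_f = Σ m_i c_i T_i / Σ m_i c_i:
T_f = (324.61*285.1 + 609.93*26.3) / (324.61 + 609.93)
    = 108587 / 934.54 ≈ 116.19 °C

T_f ≈ 116.2 °C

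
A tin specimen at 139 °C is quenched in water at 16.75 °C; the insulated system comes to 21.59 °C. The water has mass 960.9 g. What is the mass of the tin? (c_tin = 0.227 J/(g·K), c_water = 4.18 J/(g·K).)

m ≈ 729 g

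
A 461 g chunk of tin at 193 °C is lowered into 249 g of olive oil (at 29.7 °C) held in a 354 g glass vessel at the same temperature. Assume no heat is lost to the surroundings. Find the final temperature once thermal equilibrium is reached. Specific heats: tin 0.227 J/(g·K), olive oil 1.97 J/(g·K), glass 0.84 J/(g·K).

T_f ≈ 48.8 °C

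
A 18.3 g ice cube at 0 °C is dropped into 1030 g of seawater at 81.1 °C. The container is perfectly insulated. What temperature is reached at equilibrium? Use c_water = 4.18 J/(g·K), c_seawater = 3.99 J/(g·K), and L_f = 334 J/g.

T_f ≈ 78.2 °C

Setting the total heat transfer to zero:
melt ice: 18.3×334 = 6112.2
  meltwater 0→T: 18.3×4.18×T = 76.49 T
  seawater: 4109.7(T − 81.1)
4186.2 T = 333297 − 6112.2 = 327184
T ≈ 78.16 °C. Since T > 0 °C, the all-ice-melts assumption holds.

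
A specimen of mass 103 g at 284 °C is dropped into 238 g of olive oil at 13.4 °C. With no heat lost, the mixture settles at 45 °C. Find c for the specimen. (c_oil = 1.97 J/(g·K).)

c ≈ 0.602 J/(g·K)

Heat lost by the specimen = heat gained by the oil:
103×c×(284 − 45) = 238×1.97×(45 − 13.4)
24617 c = 14816  ⇒  c ≈ 0.6019 J/(g·K)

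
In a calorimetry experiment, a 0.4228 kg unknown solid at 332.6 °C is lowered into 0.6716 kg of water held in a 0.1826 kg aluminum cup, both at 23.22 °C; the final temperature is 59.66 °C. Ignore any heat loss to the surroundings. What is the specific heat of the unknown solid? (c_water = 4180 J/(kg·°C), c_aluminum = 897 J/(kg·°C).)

c ≈ 938 J/(kg·°C)

Heat gained plus heat lost sum to zero:
0.4228·c·(59.66 − 332.6) + 0.6716·4180·(59.66 − 23.22) + 0.1826·897·(59.66 − 23.22) = 0
-115.4 c = -108266
c = -108266/-115.4 ≈ 938.2 J/(kg·°C)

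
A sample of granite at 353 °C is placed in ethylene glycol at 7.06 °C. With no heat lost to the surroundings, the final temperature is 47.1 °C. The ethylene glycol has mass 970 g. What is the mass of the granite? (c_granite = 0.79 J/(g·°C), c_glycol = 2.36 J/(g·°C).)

Heat lost by the granite = heat gained by the glycol:
m·0.79·(353 − 47.1) = 970·2.36·(47.1 − 7.06)
241.66 m = 91660  ⇒  m ≈ 379.3 g

m ≈ 379 g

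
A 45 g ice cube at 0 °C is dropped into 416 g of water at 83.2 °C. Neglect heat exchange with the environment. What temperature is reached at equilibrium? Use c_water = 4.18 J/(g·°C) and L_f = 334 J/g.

T_f ≈ 67.3 °C

Energy conservation, ΣQ = 0:
melt ice: 45×334 = 15030; meltwater 0→T: 45×4.18×T = 188.1 T; water: 1738.9(T − 83.2)
1927 T = 144675 − 15030 = 129645
T ≈ 67.28 °C — above 0 °C, consistent with complete melting.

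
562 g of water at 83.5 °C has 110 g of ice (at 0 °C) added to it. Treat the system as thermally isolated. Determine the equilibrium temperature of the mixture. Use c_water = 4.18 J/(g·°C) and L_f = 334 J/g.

Net heat exchanged in the isolated system is zero:
melt ice: 110×334 = 36740; meltwater 0→T: 110×4.18×T = 459.8 T; water cools: 562×4.18×(T − 83.5) = 2349.2(T − 83.5)
2809 T = 196155 − 36740 = 159415
T ≈ 56.75 °C (positive, so assuming full melt was valid).

T_f ≈ 56.8 °C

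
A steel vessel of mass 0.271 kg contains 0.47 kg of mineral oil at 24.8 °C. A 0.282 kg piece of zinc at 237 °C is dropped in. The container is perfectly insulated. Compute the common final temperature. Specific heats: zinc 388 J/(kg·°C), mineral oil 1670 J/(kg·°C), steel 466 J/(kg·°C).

T_f ≈ 47.5 °C

With ΣQ=0 the equilibrium temperature is the m·c-weighted mean:
T_f = (109.42×237 + 784.9×24.8 + 126.29×24.8) / (109.42 + 784.9 + 126.29)
    = 48529 / 1020.6 ≈ 47.55 °C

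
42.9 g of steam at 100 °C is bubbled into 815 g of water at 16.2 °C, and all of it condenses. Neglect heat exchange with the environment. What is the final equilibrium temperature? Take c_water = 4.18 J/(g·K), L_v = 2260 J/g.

Let T be the final temperature. ΣQ_i = 0:
steam→water at 100 °C releases m L_v = 42.9·2260 = 96954; condensate cools 100→T: 42.9·4.18·(T − 100) = 179.32(T − 100); water warms: 815·4.18·(T − 16.2) = 3406.7(T − 16.2)
3586 T = 96954 + 17932 + 55189 = 170075
T ≈ 47.43 °C, under the boiling point, so the assumption holds.

T_f ≈ 47.4 °C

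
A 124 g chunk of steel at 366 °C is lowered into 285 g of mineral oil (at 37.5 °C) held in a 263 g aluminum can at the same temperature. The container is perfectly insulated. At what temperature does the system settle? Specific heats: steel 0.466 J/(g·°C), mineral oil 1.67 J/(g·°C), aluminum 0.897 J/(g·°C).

Heat gained plus heat lost sum to zero:
124*0.466*(T − 366) + 285*1.67*(T − 37.5) + 263*0.897*(T − 37.5) = 0
57.78(T − 366) + 475.95(T − 37.5) + 235.91(T − 37.5) = 0
(57.78 + 475.95 + 235.91) T = 57.78*366 + 475.95*37.5 + 235.91*37.5
T = 47844/769.64 ≈ 62.16 °C

T_f ≈ 62.2 °C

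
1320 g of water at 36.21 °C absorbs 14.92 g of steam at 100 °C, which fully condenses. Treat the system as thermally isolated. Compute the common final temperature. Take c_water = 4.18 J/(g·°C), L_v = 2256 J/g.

T_f ≈ 43.0 °C

Taking heat into each body as positive, Σ m c ΔT = 0:
steam→water at 100 °C releases m L_v = 14.92·2256 = 33660
  condensate cools 100→T: 14.92·4.18·(T − 100) = 62.37(T − 100)
  original water: 5517.6(T − 36.21)
5580 T = 33660 + 6236.6 + 199792 = 239688
T ≈ 42.96 °C, under the boiling point, so the assumption holds.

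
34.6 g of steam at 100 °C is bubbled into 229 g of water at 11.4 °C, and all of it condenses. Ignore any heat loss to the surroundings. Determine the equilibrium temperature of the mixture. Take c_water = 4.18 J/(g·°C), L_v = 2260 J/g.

T_f ≈ 94.0 °C

Let T be the final temperature. ΣQ_i = 0:
latent heat released on condensation: 34.6·2260 = 78196; condensate cools 100→T: 34.6·4.18·(T − 100) = 144.63(T − 100); original water: 957.22(T − 11.4)
1101.8 T = 78196 + 14463 + 10912 = 103571
T ≈ 94.00 °C — below 100 °C, confirming all the steam condensed.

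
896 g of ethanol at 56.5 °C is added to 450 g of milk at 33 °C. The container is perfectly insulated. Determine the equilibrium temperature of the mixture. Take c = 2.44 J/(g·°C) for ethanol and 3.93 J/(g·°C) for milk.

Heat lost by the ethanol equals heat gained by the milk:
896×2.44×(56.5 − T) = 450×3.93×(T − 33)
2186.2(56.5 − T) = 1768.5(T − 33)
3954.7 T = 181883  ⇒  T ≈ 45.99 °C

T_f ≈ 46.0 °C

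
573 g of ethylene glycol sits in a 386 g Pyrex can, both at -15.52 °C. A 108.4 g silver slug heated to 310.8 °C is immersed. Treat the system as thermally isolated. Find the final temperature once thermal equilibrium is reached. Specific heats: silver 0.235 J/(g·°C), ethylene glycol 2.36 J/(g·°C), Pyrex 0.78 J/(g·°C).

T_f ≈ -10.6 °C

Energy conservation, ΣQ = 0:
108.4·0.235·(T − 310.8) + 573·2.36·(T − (-15.52)) + 386·0.78·(T − (-15.52)) = 0
(25.47 + 1352.3 + 301.08) T = 25.47·310.8 + 1352.3·(-15.52) + 301.08·(-15.52)
T = -17743 / 1678.8 = -10.6 °C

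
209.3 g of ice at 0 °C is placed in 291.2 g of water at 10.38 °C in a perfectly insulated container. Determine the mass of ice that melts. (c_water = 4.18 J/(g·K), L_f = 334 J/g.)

m_melted ≈ 37.8 g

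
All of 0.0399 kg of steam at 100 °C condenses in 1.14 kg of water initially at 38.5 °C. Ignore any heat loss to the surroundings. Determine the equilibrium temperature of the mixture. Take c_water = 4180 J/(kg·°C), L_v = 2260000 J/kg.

Setting the total heat transfer to zero:
latent heat released on condensation: 0.0399×2260000 = 90174; condensate cools 100→T: 0.0399×4180×(T − 100) = 166.78(T − 100); water warms: 1.14×4180×(T − 38.5) = 4765.2(T − 38.5)
4932 T = 90174 + 16678 + 183460 = 290312
T ≈ 58.86 °C — below 100 °C, confirming all the steam condensed.

T_f ≈ 58.9 °C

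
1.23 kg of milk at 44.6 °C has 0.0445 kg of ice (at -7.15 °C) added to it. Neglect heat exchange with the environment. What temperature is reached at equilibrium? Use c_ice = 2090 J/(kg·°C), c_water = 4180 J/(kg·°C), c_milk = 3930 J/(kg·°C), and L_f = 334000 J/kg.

T_f ≈ 39.9 °C

Setting the total heat transfer to zero:
warm ice to 0 °C: 0.0445·2090·(0 − (-7.15)) = 664.99
  fusion: m_ice L_f = 0.0445·334000 = 14863
  meltwater 0→T: 0.0445·4180·T = 186.01 T
  milk cools: 1.23·3930·(T − 44.6) = 4833.9(T − 44.6)
5019.9 T = 215592 − 15528 = 200064
T ≈ 39.85 °C. Since T > 0 °C, the all-ice-melts assumption holds.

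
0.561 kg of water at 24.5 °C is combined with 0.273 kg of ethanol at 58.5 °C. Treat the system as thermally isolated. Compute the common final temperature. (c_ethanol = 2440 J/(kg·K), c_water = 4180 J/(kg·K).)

Let T be the final temperature. ΣQ_i = 0:
0.273·2440·(T − 58.5) + 0.561·4180·(T − 24.5) = 0
(666.12 + 2345) T = 666.12·58.5 + 2345·24.5
T ≈ 32.02 °C

T_f ≈ 32.0 °C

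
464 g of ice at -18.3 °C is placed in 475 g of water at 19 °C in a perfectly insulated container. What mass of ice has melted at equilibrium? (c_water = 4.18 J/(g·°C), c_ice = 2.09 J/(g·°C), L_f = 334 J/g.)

m_melted ≈ 59.8 g

Water can give up m c ΔT = 475·4.18·19 = 37724 J before reaching 0 °C.
Of that, 464·2.09·18.3 = 17747 J goes to bring the ice to 0 °C, leaving 19978 J.
Fully melting the ice requires m_ice L_f = 464·334 = 154976 J.
Since 19978 < 154976 J, not all the ice melts; equilibrium is at 0 °C.
Mass melted = 19978/334 ≈ 59.81 g.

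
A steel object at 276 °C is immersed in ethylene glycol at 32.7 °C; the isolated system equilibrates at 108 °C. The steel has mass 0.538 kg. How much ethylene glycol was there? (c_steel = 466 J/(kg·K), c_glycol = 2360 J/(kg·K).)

Heat gained plus heat lost sum to zero:
0.538×466×(108 − 276) + m×2360×(108 − 32.7) = 0
177708 m = 42119
m = 42119/177708 ≈ 0.237 kg

m ≈ 0.237 kg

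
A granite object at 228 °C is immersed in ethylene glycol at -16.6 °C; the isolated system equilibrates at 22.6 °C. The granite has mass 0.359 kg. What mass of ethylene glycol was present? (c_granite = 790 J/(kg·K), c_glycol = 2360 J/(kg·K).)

m ≈ 0.63 kg

Energy conservation, ΣQ = 0:
0.359×790×(22.6 − 228) + m×2360×(22.6 − (-16.6)) = 0
92512 m = 58253
m = 58253/92512 ≈ 0.6297 kg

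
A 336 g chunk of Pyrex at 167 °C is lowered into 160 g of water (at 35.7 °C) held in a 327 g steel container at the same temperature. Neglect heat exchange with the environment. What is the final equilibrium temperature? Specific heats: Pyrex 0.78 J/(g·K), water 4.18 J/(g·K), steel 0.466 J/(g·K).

Conservation of energy gives ΣQ = 0:
336×0.78×(T − 167) + 160×4.18×(T − 35.7) + 327×0.466×(T − 35.7) = 0
1083.3 T = 73084
T = 73084 / 1083.3 = 67.5 °C

T_f ≈ 67.5 °C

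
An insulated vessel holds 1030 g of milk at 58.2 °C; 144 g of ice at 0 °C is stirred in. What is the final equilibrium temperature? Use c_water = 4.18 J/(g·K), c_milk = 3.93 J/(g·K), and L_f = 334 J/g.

Taking heat into each body as positive, Σ m c ΔT = 0:
latent heat to melt: 144·334 = 48096; meltwater 0→T: 144·4.18·T = 601.92 T; milk cools: 1030·3.93·(T − 58.2) = 4047.9(T − 58.2)
4649.8 T = 235588 − 48096 = 187492
T ≈ 40.32 °C. Since T > 0 °C, the all-ice-melts assumption holds.

T_f ≈ 40.3 °C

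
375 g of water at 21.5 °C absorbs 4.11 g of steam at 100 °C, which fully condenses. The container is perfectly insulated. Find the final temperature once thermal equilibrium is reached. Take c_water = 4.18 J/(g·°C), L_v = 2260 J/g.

Heat gained plus heat lost sum to zero:
steam→water at 100 °C releases m L_v = 4.11×2260 = 9288.6; condensate cools 100→T: 4.11×4.18×(T − 100) = 17.18(T − 100); water warms: 375×4.18×(T − 21.5) = 1567.5(T − 21.5)
1584.7 T = 9288.6 + 1718 + 33701 = 44708
T ≈ 28.21 °C, under the boiling point, so the assumption holds.

T_f ≈ 28.2 °C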